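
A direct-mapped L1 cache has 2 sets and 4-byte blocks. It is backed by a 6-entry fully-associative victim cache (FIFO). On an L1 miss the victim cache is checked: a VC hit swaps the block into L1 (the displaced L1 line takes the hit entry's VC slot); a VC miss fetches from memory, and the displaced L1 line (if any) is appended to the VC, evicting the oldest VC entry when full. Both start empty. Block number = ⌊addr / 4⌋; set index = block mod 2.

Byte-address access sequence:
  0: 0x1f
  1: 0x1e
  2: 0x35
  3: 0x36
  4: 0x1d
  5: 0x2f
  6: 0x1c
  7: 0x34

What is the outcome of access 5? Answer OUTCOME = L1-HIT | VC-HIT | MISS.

#0 0x1f→b7/s1 MISS; vc=[]
#1 0x1e→b7/s1 L1-HIT; vc=[]
#2 0x35→b13/s1 MISS; vc=[7]
#3 0x36→b13/s1 L1-HIT; vc=[7]
#4 0x1d→b7/s1 VC-HIT; vc=[13]
#5 0x2f→b11/s1 MISS; vc=[13,7]
#6 0x1c→b7/s1 VC-HIT; vc=[13,11]
#7 0x34→b13/s1 VC-HIT; vc=[7,11]

OUTCOME = MISS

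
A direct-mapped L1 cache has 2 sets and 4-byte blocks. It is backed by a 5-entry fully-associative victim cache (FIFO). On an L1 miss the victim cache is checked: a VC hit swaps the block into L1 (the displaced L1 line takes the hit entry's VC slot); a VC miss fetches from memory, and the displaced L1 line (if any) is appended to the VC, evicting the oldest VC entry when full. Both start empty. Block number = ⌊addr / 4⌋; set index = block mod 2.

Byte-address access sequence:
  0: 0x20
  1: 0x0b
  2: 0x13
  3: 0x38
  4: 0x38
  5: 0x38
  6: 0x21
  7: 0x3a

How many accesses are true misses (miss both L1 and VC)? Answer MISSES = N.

0: 0x20 (blk 8, set 0) → MISS  vc=[]
1: 0xb (blk 2, set 0) → MISS  vc=[8]
2: 0x13 (blk 4, set 0) → MISS  vc=[8, 2]
3: 0x38 (blk 14, set 0) → MISS  vc=[8, 2, 4]
4: 0x38 (blk 14, set 0) → L1-HIT  vc=[8, 2, 4]
5: 0x38 (blk 14, set 0) → L1-HIT  vc=[8, 2, 4]
6: 0x21 (blk 8, set 0) → VC-HIT  vc=[14, 2, 4]
7: 0x3a (blk 14, set 0) → VC-HIT  vc=[8, 2, 4]

MISSES = 4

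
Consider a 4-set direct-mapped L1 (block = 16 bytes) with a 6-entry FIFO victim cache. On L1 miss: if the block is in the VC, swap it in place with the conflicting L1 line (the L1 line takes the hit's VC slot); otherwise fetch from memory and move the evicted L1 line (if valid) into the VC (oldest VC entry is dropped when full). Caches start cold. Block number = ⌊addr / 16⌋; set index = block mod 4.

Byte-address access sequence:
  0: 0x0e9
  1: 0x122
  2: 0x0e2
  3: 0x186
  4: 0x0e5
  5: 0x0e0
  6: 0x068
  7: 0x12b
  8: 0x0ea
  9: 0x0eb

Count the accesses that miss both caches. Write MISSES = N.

0: 0xe9 (blk 14, set 2) → MISS  vc=[]
1: 0x122 (blk 18, set 2) → MISS  vc=[14]
2: 0xe2 (blk 14, set 2) → VC-HIT  vc=[18]
3: 0x186 (blk 24, set 0) → MISS  vc=[18]
4: 0xe5 (blk 14, set 2) → L1-HIT  vc=[18]
5: 0xe0 (blk 14, set 2) → L1-HIT  vc=[18]
6: 0x68 (blk 6, set 2) → MISS  vc=[18, 14]
7: 0x12b (blk 18, set 2) → VC-HIT  vc=[6, 14]
8: 0xea (blk 14, set 2) → VC-HIT  vc=[6, 18]
9: 0xeb (blk 14, set 2) → L1-HIT  vc=[6, 18]

MISSES = 4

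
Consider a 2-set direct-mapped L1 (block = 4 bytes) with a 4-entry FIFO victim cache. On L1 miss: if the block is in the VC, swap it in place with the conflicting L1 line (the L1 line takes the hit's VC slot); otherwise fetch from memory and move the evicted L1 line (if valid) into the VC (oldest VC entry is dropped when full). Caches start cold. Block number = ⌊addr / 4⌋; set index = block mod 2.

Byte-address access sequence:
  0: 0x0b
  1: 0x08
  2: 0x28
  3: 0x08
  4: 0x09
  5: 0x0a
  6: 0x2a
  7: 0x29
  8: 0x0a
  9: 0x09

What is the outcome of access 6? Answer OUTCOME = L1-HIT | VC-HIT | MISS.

OUTCOME = VC-HIT

0: 0xb (blk 2, set 0) → MISS  vc=[]
1: 0x8 (blk 2, set 0) → L1-HIT  vc=[]
2: 0x28 (blk 10, set 0) → MISS  vc=[2]
3: 0x8 (blk 2, set 0) → VC-HIT  vc=[10]
4: 0x9 (blk 2, set 0) → L1-HIT  vc=[10]
5: 0xa (blk 2, set 0) → L1-HIT  vc=[10]
6: 0x2a (blk 10, set 0) → VC-HIT  vc=[2]
7: 0x29 (blk 10, set 0) → L1-HIT  vc=[2]
8: 0xa (blk 2, set 0) → VC-HIT  vc=[10]
9: 0x9 (blk 2, set 0) → L1-HIT  vc=[10]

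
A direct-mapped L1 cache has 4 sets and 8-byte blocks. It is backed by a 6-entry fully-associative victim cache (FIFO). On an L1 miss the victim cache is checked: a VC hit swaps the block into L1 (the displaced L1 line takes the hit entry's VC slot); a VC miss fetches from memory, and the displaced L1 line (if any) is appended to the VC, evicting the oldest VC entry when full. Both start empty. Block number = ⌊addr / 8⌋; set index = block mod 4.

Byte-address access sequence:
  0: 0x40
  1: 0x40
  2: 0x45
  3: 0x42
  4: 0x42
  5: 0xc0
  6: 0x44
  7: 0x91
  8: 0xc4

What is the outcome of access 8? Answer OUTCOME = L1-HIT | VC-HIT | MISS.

0: 0x40 (blk 8, set 0) → MISS  vc=[]
1: 0x40 (blk 8, set 0) → L1-HIT  vc=[]
2: 0x45 (blk 8, set 0) → L1-HIT  vc=[]
3: 0x42 (blk 8, set 0) → L1-HIT  vc=[]
4: 0x42 (blk 8, set 0) → L1-HIT  vc=[]
5: 0xc0 (blk 24, set 0) → MISS  vc=[8]
6: 0x44 (blk 8, set 0) → VC-HIT  vc=[24]
7: 0x91 (blk 18, set 2) → MISS  vc=[24]
8: 0xc4 (blk 24, set 0) → VC-HIT  vc=[8]

OUTCOME = VC-HIT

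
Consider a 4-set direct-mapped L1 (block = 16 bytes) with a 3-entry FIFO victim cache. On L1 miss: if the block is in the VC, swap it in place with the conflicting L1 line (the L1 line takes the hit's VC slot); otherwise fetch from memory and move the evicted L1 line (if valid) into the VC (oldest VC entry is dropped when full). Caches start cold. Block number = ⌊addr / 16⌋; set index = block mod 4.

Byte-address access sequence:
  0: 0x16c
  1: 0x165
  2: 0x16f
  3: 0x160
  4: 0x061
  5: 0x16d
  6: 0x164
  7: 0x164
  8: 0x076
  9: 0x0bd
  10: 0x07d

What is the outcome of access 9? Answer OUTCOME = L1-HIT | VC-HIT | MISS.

OUTCOME = MISS

#0 0x16c→b22/s2 MISS; vc=[]
#1 0x165→b22/s2 L1-HIT; vc=[]
#2 0x16f→b22/s2 L1-HIT; vc=[]
#3 0x160→b22/s2 L1-HIT; vc=[]
#4 0x61→b6/s2 MISS; vc=[22]
#5 0x16d→b22/s2 VC-HIT; vc=[6]
#6 0x164→b22/s2 L1-HIT; vc=[6]
#7 0x164→b22/s2 L1-HIT; vc=[6]
#8 0x76→b7/s3 MISS; vc=[6]
#9 0xbd→b11/s3 MISS; vc=[6,7]
#10 0x7d→b7/s3 VC-HIT; vc=[6,11]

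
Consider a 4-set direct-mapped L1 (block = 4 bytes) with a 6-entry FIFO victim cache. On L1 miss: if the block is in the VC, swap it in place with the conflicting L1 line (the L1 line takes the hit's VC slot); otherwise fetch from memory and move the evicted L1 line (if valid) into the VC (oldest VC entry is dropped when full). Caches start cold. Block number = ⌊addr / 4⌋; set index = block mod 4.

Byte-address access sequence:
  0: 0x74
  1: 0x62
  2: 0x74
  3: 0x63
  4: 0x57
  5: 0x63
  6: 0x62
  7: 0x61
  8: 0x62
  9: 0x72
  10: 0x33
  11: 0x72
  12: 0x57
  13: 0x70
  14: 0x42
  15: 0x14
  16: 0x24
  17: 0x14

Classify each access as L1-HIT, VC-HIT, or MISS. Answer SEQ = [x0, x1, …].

SEQ = [MISS, MISS, L1-HIT, L1-HIT, MISS, L1-HIT, L1-HIT, L1-HIT, L1-HIT, MISS, MISS, VC-HIT, L1-HIT, L1-HIT, MISS, MISS, MISS, VC-HIT]

#0 0x74→b29/s1 MISS; vc=[]
#1 0x62→b24/s0 MISS; vc=[]
#2 0x74→b29/s1 L1-HIT; vc=[]
#3 0x63→b24/s0 L1-HIT; vc=[]
#4 0x57→b21/s1 MISS; vc=[29]
#5 0x63→b24/s0 L1-HIT; vc=[29]
#6 0x62→b24/s0 L1-HIT; vc=[29]
#7 0x61→b24/s0 L1-HIT; vc=[29]
#8 0x62→b24/s0 L1-HIT; vc=[29]
#9 0x72→b28/s0 MISS; vc=[29,24]
#10 0x33→b12/s0 MISS; vc=[29,24,28]
#11 0x72→b28/s0 VC-HIT; vc=[29,24,12]
#12 0x57→b21/s1 L1-HIT; vc=[29,24,12]
#13 0x70→b28/s0 L1-HIT; vc=[29,24,12]
#14 0x42→b16/s0 MISS; vc=[29,24,12,28]
#15 0x14→b5/s1 MISS; vc=[29,24,12,28,21]
#16 0x24→b9/s1 MISS; vc=[29,24,12,28,21,5]
#17 0x14→b5/s1 VC-HIT; vc=[29,24,12,28,21,9]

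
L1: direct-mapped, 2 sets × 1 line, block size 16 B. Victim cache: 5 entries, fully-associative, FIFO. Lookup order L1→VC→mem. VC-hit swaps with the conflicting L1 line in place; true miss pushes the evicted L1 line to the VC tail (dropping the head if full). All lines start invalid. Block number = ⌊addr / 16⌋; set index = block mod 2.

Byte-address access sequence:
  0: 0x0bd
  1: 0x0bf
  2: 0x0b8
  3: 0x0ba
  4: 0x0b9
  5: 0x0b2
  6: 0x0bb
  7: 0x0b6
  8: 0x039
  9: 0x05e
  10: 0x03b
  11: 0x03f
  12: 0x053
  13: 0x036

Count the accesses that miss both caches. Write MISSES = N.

MISSES = 3

  [0] addr=0xbd blk=11 s=1: MISS | VC []
  [1] addr=0xbf blk=11 s=1: L1-HIT | VC []
  [2] addr=0xb8 blk=11 s=1: L1-HIT | VC []
  [3] addr=0xba blk=11 s=1: L1-HIT | VC []
  [4] addr=0xb9 blk=11 s=1: L1-HIT | VC []
  [5] addr=0xb2 blk=11 s=1: L1-HIT | VC []
  [6] addr=0xbb blk=11 s=1: L1-HIT | VC []
  [7] addr=0xb6 blk=11 s=1: L1-HIT | VC []
  [8] addr=0x39 blk=3 s=1: MISS | VC [11]
  [9] addr=0x5e blk=5 s=1: MISS | VC [11, 3]
  [10] addr=0x3b blk=3 s=1: VC-HIT | VC [11, 5]
  [11] addr=0x3f blk=3 s=1: L1-HIT | VC [11, 5]
  [12] addr=0x53 blk=5 s=1: VC-HIT | VC [11, 3]
  [13] addr=0x36 blk=3 s=1: VC-HIT | VC [11, 5]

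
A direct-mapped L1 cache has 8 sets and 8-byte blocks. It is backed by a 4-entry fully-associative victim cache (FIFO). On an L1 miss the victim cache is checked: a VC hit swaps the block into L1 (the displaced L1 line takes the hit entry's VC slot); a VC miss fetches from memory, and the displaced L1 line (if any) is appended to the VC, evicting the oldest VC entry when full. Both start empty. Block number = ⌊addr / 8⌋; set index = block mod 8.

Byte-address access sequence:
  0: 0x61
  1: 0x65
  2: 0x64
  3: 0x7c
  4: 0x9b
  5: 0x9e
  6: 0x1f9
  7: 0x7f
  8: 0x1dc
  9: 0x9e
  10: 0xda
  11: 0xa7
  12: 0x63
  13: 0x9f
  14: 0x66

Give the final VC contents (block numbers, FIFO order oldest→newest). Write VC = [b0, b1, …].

VC = [63, 59, 27, 20]

#0 0x61→b12/s4 MISS; vc=[]
#1 0x65→b12/s4 L1-HIT; vc=[]
#2 0x64→b12/s4 L1-HIT; vc=[]
#3 0x7c→b15/s7 MISS; vc=[]
#4 0x9b→b19/s3 MISS; vc=[]
#5 0x9e→b19/s3 L1-HIT; vc=[]
#6 0x1f9→b63/s7 MISS; vc=[15]
#7 0x7f→b15/s7 VC-HIT; vc=[63]
#8 0x1dc→b59/s3 MISS; vc=[63,19]
#9 0x9e→b19/s3 VC-HIT; vc=[63,59]
#10 0xda→b27/s3 MISS; vc=[63,59,19]
#11 0xa7→b20/s4 MISS; vc=[63,59,19,12]
#12 0x63→b12/s4 VC-HIT; vc=[63,59,19,20]
#13 0x9f→b19/s3 VC-HIT; vc=[63,59,27,20]
#14 0x66→b12/s4 L1-HIT; vc=[63,59,27,20]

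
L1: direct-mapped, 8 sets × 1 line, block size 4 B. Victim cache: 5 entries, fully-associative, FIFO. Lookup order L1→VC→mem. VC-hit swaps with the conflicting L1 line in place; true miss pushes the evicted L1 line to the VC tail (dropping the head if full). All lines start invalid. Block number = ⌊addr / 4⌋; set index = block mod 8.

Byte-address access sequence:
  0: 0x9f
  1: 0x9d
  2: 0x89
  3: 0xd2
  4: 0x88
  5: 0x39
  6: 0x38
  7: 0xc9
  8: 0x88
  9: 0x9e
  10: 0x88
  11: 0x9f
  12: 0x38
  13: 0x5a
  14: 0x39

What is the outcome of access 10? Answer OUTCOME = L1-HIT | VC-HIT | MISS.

OUTCOME = L1-HIT

#0 0x9f→b39/s7 MISS; vc=[]
#1 0x9d→b39/s7 L1-HIT; vc=[]
#2 0x89→b34/s2 MISS; vc=[]
#3 0xd2→b52/s4 MISS; vc=[]
#4 0x88→b34/s2 L1-HIT; vc=[]
#5 0x39→b14/s6 MISS; vc=[]
#6 0x38→b14/s6 L1-HIT; vc=[]
#7 0xc9→b50/s2 MISS; vc=[34]
#8 0x88→b34/s2 VC-HIT; vc=[50]
#9 0x9e→b39/s7 L1-HIT; vc=[50]
#10 0x88→b34/s2 L1-HIT; vc=[50]
#11 0x9f→b39/s7 L1-HIT; vc=[50]
#12 0x38→b14/s6 L1-HIT; vc=[50]
#13 0x5a→b22/s6 MISS; vc=[50,14]
#14 0x39→b14/s6 VC-HIT; vc=[50,22]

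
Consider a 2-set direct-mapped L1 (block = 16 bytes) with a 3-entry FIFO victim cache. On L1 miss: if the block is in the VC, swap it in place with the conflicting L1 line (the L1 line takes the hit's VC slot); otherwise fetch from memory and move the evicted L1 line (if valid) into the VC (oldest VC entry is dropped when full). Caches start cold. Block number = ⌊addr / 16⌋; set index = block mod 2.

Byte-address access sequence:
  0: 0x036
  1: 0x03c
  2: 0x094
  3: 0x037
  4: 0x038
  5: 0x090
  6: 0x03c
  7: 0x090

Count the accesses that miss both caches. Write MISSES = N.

  [0] addr=0x36 blk=3 s=1: MISS | VC []
  [1] addr=0x3c blk=3 s=1: L1-HIT | VC []
  [2] addr=0x94 blk=9 s=1: MISS | VC [3]
  [3] addr=0x37 blk=3 s=1: VC-HIT | VC [9]
  [4] addr=0x38 blk=3 s=1: L1-HIT | VC [9]
  [5] addr=0x90 blk=9 s=1: VC-HIT | VC [3]
  [6] addr=0x3c blk=3 s=1: VC-HIT | VC [9]
  [7] addr=0x90 blk=9 s=1: VC-HIT | VC [3]

MISSES = 2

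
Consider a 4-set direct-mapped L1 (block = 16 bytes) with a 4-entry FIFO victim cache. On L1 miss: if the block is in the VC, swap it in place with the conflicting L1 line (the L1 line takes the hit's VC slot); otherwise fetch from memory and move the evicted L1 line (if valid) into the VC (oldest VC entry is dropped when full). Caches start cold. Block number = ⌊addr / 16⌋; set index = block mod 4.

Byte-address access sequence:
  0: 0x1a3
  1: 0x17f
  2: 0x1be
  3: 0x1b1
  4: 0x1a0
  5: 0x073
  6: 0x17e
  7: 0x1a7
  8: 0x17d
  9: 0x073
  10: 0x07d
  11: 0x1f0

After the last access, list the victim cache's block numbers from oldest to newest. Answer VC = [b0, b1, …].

  [0] addr=0x1a3 blk=26 s=2: MISS | VC []
  [1] addr=0x17f blk=23 s=3: MISS | VC []
  [2] addr=0x1be blk=27 s=3: MISS | VC [23]
  [3] addr=0x1b1 blk=27 s=3: L1-HIT | VC [23]
  [4] addr=0x1a0 blk=26 s=2: L1-HIT | VC [23]
  [5] addr=0x73 blk=7 s=3: MISS | VC [23, 27]
  [6] addr=0x17e blk=23 s=3: VC-HIT | VC [7, 27]
  [7] addr=0x1a7 blk=26 s=2: L1-HIT | VC [7, 27]
  [8] addr=0x17d blk=23 s=3: L1-HIT | VC [7, 27]
  [9] addr=0x73 blk=7 s=3: VC-HIT | VC [23, 27]
  [10] addr=0x7d blk=7 s=3: L1-HIT | VC [23, 27]
  [11] addr=0x1f0 blk=31 s=3: MISS | VC [23, 27, 7]

VC = [23, 27, 7]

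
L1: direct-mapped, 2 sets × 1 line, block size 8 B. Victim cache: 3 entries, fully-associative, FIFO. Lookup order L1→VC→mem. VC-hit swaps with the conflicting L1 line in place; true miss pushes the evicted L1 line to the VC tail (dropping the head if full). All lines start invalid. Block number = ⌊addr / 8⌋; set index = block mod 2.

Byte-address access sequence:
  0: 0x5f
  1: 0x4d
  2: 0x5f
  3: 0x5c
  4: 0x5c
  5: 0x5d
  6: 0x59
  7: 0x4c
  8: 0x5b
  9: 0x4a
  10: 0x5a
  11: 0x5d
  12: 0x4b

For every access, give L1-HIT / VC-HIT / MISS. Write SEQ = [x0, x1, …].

#0 0x5f→b11/s1 MISS; vc=[]
#1 0x4d→b9/s1 MISS; vc=[11]
#2 0x5f→b11/s1 VC-HIT; vc=[9]
#3 0x5c→b11/s1 L1-HIT; vc=[9]
#4 0x5c→b11/s1 L1-HIT; vc=[9]
#5 0x5d→b11/s1 L1-HIT; vc=[9]
#6 0x59→b11/s1 L1-HIT; vc=[9]
#7 0x4c→b9/s1 VC-HIT; vc=[11]
#8 0x5b→b11/s1 VC-HIT; vc=[9]
#9 0x4a→b9/s1 VC-HIT; vc=[11]
#10 0x5a→b11/s1 VC-HIT; vc=[9]
#11 0x5d→b11/s1 L1-HIT; vc=[9]
#12 0x4b→b9/s1 VC-HIT; vc=[11]

SEQ = [MISS, MISS, VC-HIT, L1-HIT, L1-HIT, L1-HIT, L1-HIT, VC-HIT, VC-HIT, VC-HIT, VC-HIT, L1-HIT, VC-HIT]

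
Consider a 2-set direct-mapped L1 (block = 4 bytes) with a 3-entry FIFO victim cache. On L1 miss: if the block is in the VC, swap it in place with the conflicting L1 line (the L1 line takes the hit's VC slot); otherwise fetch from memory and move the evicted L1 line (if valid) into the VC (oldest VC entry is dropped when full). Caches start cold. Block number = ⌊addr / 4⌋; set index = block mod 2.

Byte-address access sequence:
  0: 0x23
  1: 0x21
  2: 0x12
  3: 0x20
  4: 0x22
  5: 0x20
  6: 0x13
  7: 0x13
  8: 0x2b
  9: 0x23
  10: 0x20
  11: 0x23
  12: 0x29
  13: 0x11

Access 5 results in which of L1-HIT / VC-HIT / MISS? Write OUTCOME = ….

OUTCOME = L1-HIT

  [0] addr=0x23 blk=8 s=0: MISS | VC []
  [1] addr=0x21 blk=8 s=0: L1-HIT | VC []
  [2] addr=0x12 blk=4 s=0: MISS | VC [8]
  [3] addr=0x20 blk=8 s=0: VC-HIT | VC [4]
  [4] addr=0x22 blk=8 s=0: L1-HIT | VC [4]
  [5] addr=0x20 blk=8 s=0: L1-HIT | VC [4]
  [6] addr=0x13 blk=4 s=0: VC-HIT | VC [8]
  [7] addr=0x13 blk=4 s=0: L1-HIT | VC [8]
  [8] addr=0x2b blk=10 s=0: MISS | VC [8, 4]
  [9] addr=0x23 blk=8 s=0: VC-HIT | VC [10, 4]
  [10] addr=0x20 blk=8 s=0: L1-HIT | VC [10, 4]
  [11] addr=0x23 blk=8 s=0: L1-HIT | VC [10, 4]
  [12] addr=0x29 blk=10 s=0: VC-HIT | VC [8, 4]
  [13] addr=0x11 blk=4 s=0: VC-HIT | VC [8, 10]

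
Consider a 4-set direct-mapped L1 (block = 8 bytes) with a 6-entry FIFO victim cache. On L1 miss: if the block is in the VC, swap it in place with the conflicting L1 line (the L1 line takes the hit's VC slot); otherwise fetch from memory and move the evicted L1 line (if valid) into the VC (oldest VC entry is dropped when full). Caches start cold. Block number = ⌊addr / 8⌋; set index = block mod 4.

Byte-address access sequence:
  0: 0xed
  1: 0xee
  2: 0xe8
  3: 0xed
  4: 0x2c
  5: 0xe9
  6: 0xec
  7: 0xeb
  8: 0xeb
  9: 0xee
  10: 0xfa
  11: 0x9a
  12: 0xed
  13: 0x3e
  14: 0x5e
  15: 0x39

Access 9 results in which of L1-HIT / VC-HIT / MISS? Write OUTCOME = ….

OUTCOME = L1-HIT

  [0] addr=0xed blk=29 s=1: MISS | VC []
  [1] addr=0xee blk=29 s=1: L1-HIT | VC []
  [2] addr=0xe8 blk=29 s=1: L1-HIT | VC []
  [3] addr=0xed blk=29 s=1: L1-HIT | VC []
  [4] addr=0x2c blk=5 s=1: MISS | VC [29]
  [5] addr=0xe9 blk=29 s=1: VC-HIT | VC [5]
  [6] addr=0xec blk=29 s=1: L1-HIT | VC [5]
  [7] addr=0xeb blk=29 s=1: L1-HIT | VC [5]
  [8] addr=0xeb blk=29 s=1: L1-HIT | VC [5]
  [9] addr=0xee blk=29 s=1: L1-HIT | VC [5]
  [10] addr=0xfa blk=31 s=3: MISS | VC [5]
  [11] addr=0x9a blk=19 s=3: MISS | VC [5, 31]
  [12] addr=0xed blk=29 s=1: L1-HIT | VC [5, 31]
  [13] addr=0x3e blk=7 s=3: MISS | VC [5, 31, 19]
  [14] addr=0x5e blk=11 s=3: MISS | VC [5, 31, 19, 7]
  [15] addr=0x39 blk=7 s=3: VC-HIT | VC [5, 31, 19, 11]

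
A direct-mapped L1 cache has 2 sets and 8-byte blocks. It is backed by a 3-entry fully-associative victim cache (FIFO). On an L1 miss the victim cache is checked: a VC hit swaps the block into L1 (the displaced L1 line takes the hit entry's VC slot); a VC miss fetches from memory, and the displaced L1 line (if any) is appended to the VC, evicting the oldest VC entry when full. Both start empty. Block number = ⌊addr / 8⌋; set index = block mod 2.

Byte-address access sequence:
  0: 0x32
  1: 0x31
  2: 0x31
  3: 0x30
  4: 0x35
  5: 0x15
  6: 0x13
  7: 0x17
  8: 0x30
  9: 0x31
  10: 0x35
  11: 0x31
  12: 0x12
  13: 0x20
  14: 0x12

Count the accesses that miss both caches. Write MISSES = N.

MISSES = 3

#0 0x32→b6/s0 MISS; vc=[]
#1 0x31→b6/s0 L1-HIT; vc=[]
#2 0x31→b6/s0 L1-HIT; vc=[]
#3 0x30→b6/s0 L1-HIT; vc=[]
#4 0x35→b6/s0 L1-HIT; vc=[]
#5 0x15→b2/s0 MISS; vc=[6]
#6 0x13→b2/s0 L1-HIT; vc=[6]
#7 0x17→b2/s0 L1-HIT; vc=[6]
#8 0x30→b6/s0 VC-HIT; vc=[2]
#9 0x31→b6/s0 L1-HIT; vc=[2]
#10 0x35→b6/s0 L1-HIT; vc=[2]
#11 0x31→b6/s0 L1-HIT; vc=[2]
#12 0x12→b2/s0 VC-HIT; vc=[6]
#13 0x20→b4/s0 MISS; vc=[6,2]
#14 0x12→b2/s0 VC-HIT; vc=[6,4]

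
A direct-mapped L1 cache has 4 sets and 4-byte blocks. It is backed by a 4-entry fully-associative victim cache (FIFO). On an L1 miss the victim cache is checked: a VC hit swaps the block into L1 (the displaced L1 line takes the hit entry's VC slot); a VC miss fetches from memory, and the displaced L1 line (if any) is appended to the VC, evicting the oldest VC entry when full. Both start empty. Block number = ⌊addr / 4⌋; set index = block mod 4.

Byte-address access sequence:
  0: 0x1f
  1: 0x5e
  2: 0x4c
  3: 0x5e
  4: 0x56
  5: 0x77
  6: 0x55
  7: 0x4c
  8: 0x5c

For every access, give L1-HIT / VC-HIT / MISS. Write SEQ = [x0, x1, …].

0: 0x1f (blk 7, set 3) → MISS  vc=[]
1: 0x5e (blk 23, set 3) → MISS  vc=[7]
2: 0x4c (blk 19, set 3) → MISS  vc=[7, 23]
3: 0x5e (blk 23, set 3) → VC-HIT  vc=[7, 19]
4: 0x56 (blk 21, set 1) → MISS  vc=[7, 19]
5: 0x77 (blk 29, set 1) → MISS  vc=[7, 19, 21]
6: 0x55 (blk 21, set 1) → VC-HIT  vc=[7, 19, 29]
7: 0x4c (blk 19, set 3) → VC-HIT  vc=[7, 23, 29]
8: 0x5c (blk 23, set 3) → VC-HIT  vc=[7, 19, 29]

SEQ = [MISS, MISS, MISS, VC-HIT, MISS, MISS, VC-HIT, VC-HIT, VC-HIT]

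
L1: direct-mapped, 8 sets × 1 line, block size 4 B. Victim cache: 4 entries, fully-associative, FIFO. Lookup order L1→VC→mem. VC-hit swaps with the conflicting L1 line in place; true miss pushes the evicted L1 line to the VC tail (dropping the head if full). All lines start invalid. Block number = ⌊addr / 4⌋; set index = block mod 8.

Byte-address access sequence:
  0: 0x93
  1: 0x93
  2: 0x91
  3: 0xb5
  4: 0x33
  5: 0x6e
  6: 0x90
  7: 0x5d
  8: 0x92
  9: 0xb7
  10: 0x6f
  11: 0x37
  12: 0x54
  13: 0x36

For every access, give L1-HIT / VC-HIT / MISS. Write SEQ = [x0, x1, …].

SEQ = [MISS, L1-HIT, L1-HIT, MISS, MISS, MISS, VC-HIT, MISS, L1-HIT, L1-HIT, L1-HIT, MISS, MISS, VC-HIT]

#0 0x93→b36/s4 MISS; vc=[]
#1 0x93→b36/s4 L1-HIT; vc=[]
#2 0x91→b36/s4 L1-HIT; vc=[]
#3 0xb5→b45/s5 MISS; vc=[]
#4 0x33→b12/s4 MISS; vc=[36]
#5 0x6e→b27/s3 MISS; vc=[36]
#6 0x90→b36/s4 VC-HIT; vc=[12]
#7 0x5d→b23/s7 MISS; vc=[12]
#8 0x92→b36/s4 L1-HIT; vc=[12]
#9 0xb7→b45/s5 L1-HIT; vc=[12]
#10 0x6f→b27/s3 L1-HIT; vc=[12]
#11 0x37→b13/s5 MISS; vc=[12,45]
#12 0x54→b21/s5 MISS; vc=[12,45,13]
#13 0x36→b13/s5 VC-HIT; vc=[12,45,21]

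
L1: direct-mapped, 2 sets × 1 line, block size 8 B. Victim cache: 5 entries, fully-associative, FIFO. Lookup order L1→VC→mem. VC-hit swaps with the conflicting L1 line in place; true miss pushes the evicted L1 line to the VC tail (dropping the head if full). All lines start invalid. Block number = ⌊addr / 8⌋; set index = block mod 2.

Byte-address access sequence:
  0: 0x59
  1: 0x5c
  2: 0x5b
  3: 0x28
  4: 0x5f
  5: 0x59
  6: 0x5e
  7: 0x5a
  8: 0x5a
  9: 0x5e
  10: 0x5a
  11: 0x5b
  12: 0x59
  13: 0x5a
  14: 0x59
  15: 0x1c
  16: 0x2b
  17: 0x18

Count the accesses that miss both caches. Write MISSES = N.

MISSES = 3

#0 0x59→b11/s1 MISS; vc=[]
#1 0x5c→b11/s1 L1-HIT; vc=[]
#2 0x5b→b11/s1 L1-HIT; vc=[]
#3 0x28→b5/s1 MISS; vc=[11]
#4 0x5f→b11/s1 VC-HIT; vc=[5]
#5 0x59→b11/s1 L1-HIT; vc=[5]
#6 0x5e→b11/s1 L1-HIT; vc=[5]
#7 0x5a→b11/s1 L1-HIT; vc=[5]
#8 0x5a→b11/s1 L1-HIT; vc=[5]
#9 0x5e→b11/s1 L1-HIT; vc=[5]
#10 0x5a→b11/s1 L1-HIT; vc=[5]
#11 0x5b→b11/s1 L1-HIT; vc=[5]
#12 0x59→b11/s1 L1-HIT; vc=[5]
#13 0x5a→b11/s1 L1-HIT; vc=[5]
#14 0x59→b11/s1 L1-HIT; vc=[5]
#15 0x1c→b3/s1 MISS; vc=[5,11]
#16 0x2b→b5/s1 VC-HIT; vc=[3,11]
#17 0x18→b3/s1 VC-HIT; vc=[5,11]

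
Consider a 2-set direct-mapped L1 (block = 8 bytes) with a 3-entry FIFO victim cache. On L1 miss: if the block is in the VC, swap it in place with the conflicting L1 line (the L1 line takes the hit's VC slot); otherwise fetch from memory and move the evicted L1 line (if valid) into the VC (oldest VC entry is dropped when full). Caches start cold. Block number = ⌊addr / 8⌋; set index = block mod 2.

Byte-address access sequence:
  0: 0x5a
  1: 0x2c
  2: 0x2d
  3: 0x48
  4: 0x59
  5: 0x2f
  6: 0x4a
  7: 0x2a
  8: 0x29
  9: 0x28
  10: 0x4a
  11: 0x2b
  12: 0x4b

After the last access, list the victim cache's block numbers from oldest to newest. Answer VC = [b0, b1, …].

VC = [5, 11]

  [0] addr=0x5a blk=11 s=1: MISS | VC []
  [1] addr=0x2c blk=5 s=1: MISS | VC [11]
  [2] addr=0x2d blk=5 s=1: L1-HIT | VC [11]
  [3] addr=0x48 blk=9 s=1: MISS | VC [11, 5]
  [4] addr=0x59 blk=11 s=1: VC-HIT | VC [9, 5]
  [5] addr=0x2f blk=5 s=1: VC-HIT | VC [9, 11]
  [6] addr=0x4a blk=9 s=1: VC-HIT | VC [5, 11]
  [7] addr=0x2a blk=5 s=1: VC-HIT | VC [9, 11]
  [8] addr=0x29 blk=5 s=1: L1-HIT | VC [9, 11]
  [9] addr=0x28 blk=5 s=1: L1-HIT | VC [9, 11]
  [10] addr=0x4a blk=9 s=1: VC-HIT | VC [5, 11]
  [11] addr=0x2b blk=5 s=1: VC-HIT | VC [9, 11]
  [12] addr=0x4b blk=9 s=1: VC-HIT | VC [5, 11]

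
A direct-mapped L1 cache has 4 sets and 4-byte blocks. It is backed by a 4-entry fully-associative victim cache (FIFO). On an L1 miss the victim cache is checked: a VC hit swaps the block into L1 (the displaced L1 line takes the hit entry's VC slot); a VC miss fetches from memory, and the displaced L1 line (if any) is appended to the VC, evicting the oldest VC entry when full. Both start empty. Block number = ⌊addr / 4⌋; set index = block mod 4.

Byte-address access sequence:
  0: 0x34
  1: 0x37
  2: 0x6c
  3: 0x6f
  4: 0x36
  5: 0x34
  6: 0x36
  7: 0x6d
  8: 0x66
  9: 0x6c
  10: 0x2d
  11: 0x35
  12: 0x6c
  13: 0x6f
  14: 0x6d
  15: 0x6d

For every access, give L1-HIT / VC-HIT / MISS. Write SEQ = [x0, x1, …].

SEQ = [MISS, L1-HIT, MISS, L1-HIT, L1-HIT, L1-HIT, L1-HIT, L1-HIT, MISS, L1-HIT, MISS, VC-HIT, VC-HIT, L1-HIT, L1-HIT, L1-HIT]

0: 0x34 (blk 13, set 1) → MISS  vc=[]
1: 0x37 (blk 13, set 1) → L1-HIT  vc=[]
2: 0x6c (blk 27, set 3) → MISS  vc=[]
3: 0x6f (blk 27, set 3) → L1-HIT  vc=[]
4: 0x36 (blk 13, set 1) → L1-HIT  vc=[]
5: 0x34 (blk 13, set 1) → L1-HIT  vc=[]
6: 0x36 (blk 13, set 1) → L1-HIT  vc=[]
7: 0x6d (blk 27, set 3) → L1-HIT  vc=[]
8: 0x66 (blk 25, set 1) → MISS  vc=[13]
9: 0x6c (blk 27, set 3) → L1-HIT  vc=[13]
10: 0x2d (blk 11, set 3) → MISS  vc=[13, 27]
11: 0x35 (blk 13, set 1) → VC-HIT  vc=[25, 27]
12: 0x6c (blk 27, set 3) → VC-HIT  vc=[25, 11]
13: 0x6f (blk 27, set 3) → L1-HIT  vc=[25, 11]
14: 0x6d (blk 27, set 3) → L1-HIT  vc=[25, 11]
15: 0x6d (blk 27, set 3) → L1-HIT  vc=[25, 11]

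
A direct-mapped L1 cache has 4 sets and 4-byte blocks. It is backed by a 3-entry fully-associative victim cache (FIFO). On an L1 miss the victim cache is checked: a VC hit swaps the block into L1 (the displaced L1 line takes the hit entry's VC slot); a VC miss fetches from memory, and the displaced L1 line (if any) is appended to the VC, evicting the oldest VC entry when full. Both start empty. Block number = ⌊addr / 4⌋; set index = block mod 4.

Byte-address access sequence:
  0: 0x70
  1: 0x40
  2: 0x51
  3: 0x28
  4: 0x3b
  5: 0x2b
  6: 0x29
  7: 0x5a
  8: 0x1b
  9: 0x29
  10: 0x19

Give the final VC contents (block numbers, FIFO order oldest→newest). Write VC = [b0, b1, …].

  [0] addr=0x70 blk=28 s=0: MISS | VC []
  [1] addr=0x40 blk=16 s=0: MISS | VC [28]
  [2] addr=0x51 blk=20 s=0: MISS | VC [28, 16]
  [3] addr=0x28 blk=10 s=2: MISS | VC [28, 16]
  [4] addr=0x3b blk=14 s=2: MISS | VC [28, 16, 10]
  [5] addr=0x2b blk=10 s=2: VC-HIT | VC [28, 16, 14]
  [6] addr=0x29 blk=10 s=2: L1-HIT | VC [28, 16, 14]
  [7] addr=0x5a blk=22 s=2: MISS | VC [16, 14, 10]
  [8] addr=0x1b blk=6 s=2: MISS | VC [14, 10, 22]
  [9] addr=0x29 blk=10 s=2: VC-HIT | VC [14, 6, 22]
  [10] addr=0x19 blk=6 s=2: VC-HIT | VC [14, 10, 22]

VC = [14, 10, 22]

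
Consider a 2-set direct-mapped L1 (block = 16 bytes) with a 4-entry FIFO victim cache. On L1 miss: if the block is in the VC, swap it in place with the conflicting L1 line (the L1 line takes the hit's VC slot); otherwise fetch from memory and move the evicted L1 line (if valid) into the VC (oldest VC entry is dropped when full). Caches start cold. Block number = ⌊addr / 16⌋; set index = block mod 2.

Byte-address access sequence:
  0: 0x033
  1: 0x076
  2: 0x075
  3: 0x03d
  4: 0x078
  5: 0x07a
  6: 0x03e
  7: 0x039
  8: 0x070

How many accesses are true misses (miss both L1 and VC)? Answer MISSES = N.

MISSES = 2

0: 0x33 (blk 3, set 1) → MISS  vc=[]
1: 0x76 (blk 7, set 1) → MISS  vc=[3]
2: 0x75 (blk 7, set 1) → L1-HIT  vc=[3]
3: 0x3d (blk 3, set 1) → VC-HIT  vc=[7]
4: 0x78 (blk 7, set 1) → VC-HIT  vc=[3]
5: 0x7a (blk 7, set 1) → L1-HIT  vc=[3]
6: 0x3e (blk 3, set 1) → VC-HIT  vc=[7]
7: 0x39 (blk 3, set 1) → L1-HIT  vc=[7]
8: 0x70 (blk 7, set 1) → VC-HIT  vc=[3]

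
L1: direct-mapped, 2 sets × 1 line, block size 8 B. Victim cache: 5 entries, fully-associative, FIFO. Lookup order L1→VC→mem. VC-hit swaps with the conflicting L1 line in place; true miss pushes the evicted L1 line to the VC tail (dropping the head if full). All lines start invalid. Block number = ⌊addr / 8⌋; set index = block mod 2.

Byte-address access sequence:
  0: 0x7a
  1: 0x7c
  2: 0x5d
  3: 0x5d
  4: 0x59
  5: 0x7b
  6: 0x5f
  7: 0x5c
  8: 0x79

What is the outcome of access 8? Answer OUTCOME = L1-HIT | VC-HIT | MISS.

OUTCOME = VC-HIT

  [0] addr=0x7a blk=15 s=1: MISS | VC []
  [1] addr=0x7c blk=15 s=1: L1-HIT | VC []
  [2] addr=0x5d blk=11 s=1: MISS | VC [15]
  [3] addr=0x5d blk=11 s=1: L1-HIT | VC [15]
  [4] addr=0x59 blk=11 s=1: L1-HIT | VC [15]
  [5] addr=0x7b blk=15 s=1: VC-HIT | VC [11]
  [6] addr=0x5f blk=11 s=1: VC-HIT | VC [15]
  [7] addr=0x5c blk=11 s=1: L1-HIT | VC [15]
  [8] addr=0x79 blk=15 s=1: VC-HIT | VC [11]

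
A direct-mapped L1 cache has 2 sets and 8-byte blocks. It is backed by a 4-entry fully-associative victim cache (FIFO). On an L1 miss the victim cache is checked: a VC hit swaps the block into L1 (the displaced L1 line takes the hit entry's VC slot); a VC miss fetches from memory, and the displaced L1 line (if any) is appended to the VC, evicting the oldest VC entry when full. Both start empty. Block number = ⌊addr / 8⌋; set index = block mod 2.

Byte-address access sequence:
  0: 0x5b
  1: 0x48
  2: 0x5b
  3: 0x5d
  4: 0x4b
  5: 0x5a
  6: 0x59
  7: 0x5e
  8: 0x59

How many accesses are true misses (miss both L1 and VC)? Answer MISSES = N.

MISSES = 2

#0 0x5b→b11/s1 MISS; vc=[]
#1 0x48→b9/s1 MISS; vc=[11]
#2 0x5b→b11/s1 VC-HIT; vc=[9]
#3 0x5d→b11/s1 L1-HIT; vc=[9]
#4 0x4b→b9/s1 VC-HIT; vc=[11]
#5 0x5a→b11/s1 VC-HIT; vc=[9]
#6 0x59→b11/s1 L1-HIT; vc=[9]
#7 0x5e→b11/s1 L1-HIT; vc=[9]
#8 0x59→b11/s1 L1-HIT; vc=[9]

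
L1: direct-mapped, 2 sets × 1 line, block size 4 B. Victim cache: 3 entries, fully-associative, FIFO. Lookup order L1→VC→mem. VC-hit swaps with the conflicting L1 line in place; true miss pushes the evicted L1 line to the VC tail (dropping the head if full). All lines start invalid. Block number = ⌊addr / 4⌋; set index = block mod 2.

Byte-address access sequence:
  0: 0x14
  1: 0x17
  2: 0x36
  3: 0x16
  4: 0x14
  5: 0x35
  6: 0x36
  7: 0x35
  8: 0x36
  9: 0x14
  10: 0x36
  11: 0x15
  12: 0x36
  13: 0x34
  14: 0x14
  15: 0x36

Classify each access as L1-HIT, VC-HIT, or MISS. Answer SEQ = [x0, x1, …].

SEQ = [MISS, L1-HIT, MISS, VC-HIT, L1-HIT, VC-HIT, L1-HIT, L1-HIT, L1-HIT, VC-HIT, VC-HIT, VC-HIT, VC-HIT, L1-HIT, VC-HIT, VC-HIT]

0: 0x14 (blk 5, set 1) → MISS  vc=[]
1: 0x17 (blk 5, set 1) → L1-HIT  vc=[]
2: 0x36 (blk 13, set 1) → MISS  vc=[5]
3: 0x16 (blk 5, set 1) → VC-HIT  vc=[13]
4: 0x14 (blk 5, set 1) → L1-HIT  vc=[13]
5: 0x35 (blk 13, set 1) → VC-HIT  vc=[5]
6: 0x36 (blk 13, set 1) → L1-HIT  vc=[5]
7: 0x35 (blk 13, set 1) → L1-HIT  vc=[5]
8: 0x36 (blk 13, set 1) → L1-HIT  vc=[5]
9: 0x14 (blk 5, set 1) → VC-HIT  vc=[13]
10: 0x36 (blk 13, set 1) → VC-HIT  vc=[5]
11: 0x15 (blk 5, set 1) → VC-HIT  vc=[13]
12: 0x36 (blk 13, set 1) → VC-HIT  vc=[5]
13: 0x34 (blk 13, set 1) → L1-HIT  vc=[5]
14: 0x14 (blk 5, set 1) → VC-HIT  vc=[13]
15: 0x36 (blk 13, set 1) → VC-HIT  vc=[5]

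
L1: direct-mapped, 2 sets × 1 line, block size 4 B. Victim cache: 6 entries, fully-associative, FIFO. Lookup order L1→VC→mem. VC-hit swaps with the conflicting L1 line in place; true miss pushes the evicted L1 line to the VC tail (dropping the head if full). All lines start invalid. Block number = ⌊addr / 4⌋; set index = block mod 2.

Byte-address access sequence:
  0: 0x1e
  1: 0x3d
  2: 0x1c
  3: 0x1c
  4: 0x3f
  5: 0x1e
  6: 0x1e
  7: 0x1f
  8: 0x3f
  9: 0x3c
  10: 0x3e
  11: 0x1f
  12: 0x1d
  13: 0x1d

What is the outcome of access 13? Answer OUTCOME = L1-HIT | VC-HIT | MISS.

0: 0x1e (blk 7, set 1) → MISS  vc=[]
1: 0x3d (blk 15, set 1) → MISS  vc=[7]
2: 0x1c (blk 7, set 1) → VC-HIT  vc=[15]
3: 0x1c (blk 7, set 1) → L1-HIT  vc=[15]
4: 0x3f (blk 15, set 1) → VC-HIT  vc=[7]
5: 0x1e (blk 7, set 1) → VC-HIT  vc=[15]
6: 0x1e (blk 7, set 1) → L1-HIT  vc=[15]
7: 0x1f (blk 7, set 1) → L1-HIT  vc=[15]
8: 0x3f (blk 15, set 1) → VC-HIT  vc=[7]
9: 0x3c (blk 15, set 1) → L1-HIT  vc=[7]
10: 0x3e (blk 15, set 1) → L1-HIT  vc=[7]
11: 0x1f (blk 7, set 1) → VC-HIT  vc=[15]
12: 0x1d (blk 7, set 1) → L1-HIT  vc=[15]
13: 0x1d (blk 7, set 1) → L1-HIT  vc=[15]

OUTCOME = L1-HIT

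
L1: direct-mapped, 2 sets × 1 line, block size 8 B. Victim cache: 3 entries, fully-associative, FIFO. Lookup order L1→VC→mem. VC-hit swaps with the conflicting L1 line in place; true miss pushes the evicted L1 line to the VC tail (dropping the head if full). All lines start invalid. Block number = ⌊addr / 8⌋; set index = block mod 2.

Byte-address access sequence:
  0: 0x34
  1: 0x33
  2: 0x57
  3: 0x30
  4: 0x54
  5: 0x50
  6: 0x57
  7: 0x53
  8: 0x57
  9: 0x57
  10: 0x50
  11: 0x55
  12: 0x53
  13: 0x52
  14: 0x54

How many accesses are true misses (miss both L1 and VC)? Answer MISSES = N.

MISSES = 2

  [0] addr=0x34 blk=6 s=0: MISS | VC []
  [1] addr=0x33 blk=6 s=0: L1-HIT | VC []
  [2] addr=0x57 blk=10 s=0: MISS | VC [6]
  [3] addr=0x30 blk=6 s=0: VC-HIT | VC [10]
  [4] addr=0x54 blk=10 s=0: VC-HIT | VC [6]
  [5] addr=0x50 blk=10 s=0: L1-HIT | VC [6]
  [6] addr=0x57 blk=10 s=0: L1-HIT | VC [6]
  [7] addr=0x53 blk=10 s=0: L1-HIT | VC [6]
  [8] addr=0x57 blk=10 s=0: L1-HIT | VC [6]
  [9] addr=0x57 blk=10 s=0: L1-HIT | VC [6]
  [10] addr=0x50 blk=10 s=0: L1-HIT | VC [6]
  [11] addr=0x55 blk=10 s=0: L1-HIT | VC [6]
  [12] addr=0x53 blk=10 s=0: L1-HIT | VC [6]
  [13] addr=0x52 blk=10 s=0: L1-HIT | VC [6]
  [14] addr=0x54 blk=10 s=0: L1-HIT | VC [6]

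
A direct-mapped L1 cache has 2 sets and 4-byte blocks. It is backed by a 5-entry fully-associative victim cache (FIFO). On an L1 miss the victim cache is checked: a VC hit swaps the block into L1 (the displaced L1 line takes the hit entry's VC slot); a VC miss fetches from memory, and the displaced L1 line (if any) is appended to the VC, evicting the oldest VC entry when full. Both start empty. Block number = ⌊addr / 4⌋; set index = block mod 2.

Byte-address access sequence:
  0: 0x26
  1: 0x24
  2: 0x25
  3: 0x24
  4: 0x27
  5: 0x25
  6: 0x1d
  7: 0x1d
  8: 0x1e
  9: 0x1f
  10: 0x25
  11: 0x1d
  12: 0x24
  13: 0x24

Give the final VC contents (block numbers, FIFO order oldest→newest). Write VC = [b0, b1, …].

0: 0x26 (blk 9, set 1) → MISS  vc=[]
1: 0x24 (blk 9, set 1) → L1-HIT  vc=[]
2: 0x25 (blk 9, set 1) → L1-HIT  vc=[]
3: 0x24 (blk 9, set 1) → L1-HIT  vc=[]
4: 0x27 (blk 9, set 1) → L1-HIT  vc=[]
5: 0x25 (blk 9, set 1) → L1-HIT  vc=[]
6: 0x1d (blk 7, set 1) → MISS  vc=[9]
7: 0x1d (blk 7, set 1) → L1-HIT  vc=[9]
8: 0x1e (blk 7, set 1) → L1-HIT  vc=[9]
9: 0x1f (blk 7, set 1) → L1-HIT  vc=[9]
10: 0x25 (blk 9, set 1) → VC-HIT  vc=[7]
11: 0x1d (blk 7, set 1) → VC-HIT  vc=[9]
12: 0x24 (blk 9, set 1) → VC-HIT  vc=[7]
13: 0x24 (blk 9, set 1) → L1-HIT  vc=[7]

VC = [7]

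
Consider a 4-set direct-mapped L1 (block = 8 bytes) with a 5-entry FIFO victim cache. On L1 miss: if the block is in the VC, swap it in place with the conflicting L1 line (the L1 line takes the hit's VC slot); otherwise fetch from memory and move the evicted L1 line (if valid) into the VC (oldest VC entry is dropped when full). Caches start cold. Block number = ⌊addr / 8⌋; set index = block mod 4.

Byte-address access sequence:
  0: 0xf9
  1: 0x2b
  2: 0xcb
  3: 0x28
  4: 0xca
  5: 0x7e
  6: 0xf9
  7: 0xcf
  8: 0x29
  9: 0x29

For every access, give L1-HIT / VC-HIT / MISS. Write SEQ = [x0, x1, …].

SEQ = [MISS, MISS, MISS, VC-HIT, VC-HIT, MISS, VC-HIT, L1-HIT, VC-HIT, L1-HIT]

0: 0xf9 (blk 31, set 3) → MISS  vc=[]
1: 0x2b (blk 5, set 1) → MISS  vc=[]
2: 0xcb (blk 25, set 1) → MISS  vc=[5]
3: 0x28 (blk 5, set 1) → VC-HIT  vc=[25]
4: 0xca (blk 25, set 1) → VC-HIT  vc=[5]
5: 0x7e (blk 15, set 3) → MISS  vc=[5, 31]
6: 0xf9 (blk 31, set 3) → VC-HIT  vc=[5, 15]
7: 0xcf (blk 25, set 1) → L1-HIT  vc=[5, 15]
8: 0x29 (blk 5, set 1) → VC-HIT  vc=[25, 15]
9: 0x29 (blk 5, set 1) → L1-HIT  vc=[25, 15]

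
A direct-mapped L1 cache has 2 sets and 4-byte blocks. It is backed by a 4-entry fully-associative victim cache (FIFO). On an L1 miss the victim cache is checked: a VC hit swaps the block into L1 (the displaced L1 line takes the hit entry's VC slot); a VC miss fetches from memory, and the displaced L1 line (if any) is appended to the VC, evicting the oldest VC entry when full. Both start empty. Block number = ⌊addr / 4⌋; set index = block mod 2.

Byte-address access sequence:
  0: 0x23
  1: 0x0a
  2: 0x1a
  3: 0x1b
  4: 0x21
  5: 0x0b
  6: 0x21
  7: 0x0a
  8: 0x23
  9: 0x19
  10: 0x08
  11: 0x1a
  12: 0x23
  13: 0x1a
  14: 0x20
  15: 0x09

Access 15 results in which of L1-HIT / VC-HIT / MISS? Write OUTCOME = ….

#0 0x23→b8/s0 MISS; vc=[]
#1 0xa→b2/s0 MISS; vc=[8]
#2 0x1a→b6/s0 MISS; vc=[8,2]
#3 0x1b→b6/s0 L1-HIT; vc=[8,2]
#4 0x21→b8/s0 VC-HIT; vc=[6,2]
#5 0xb→b2/s0 VC-HIT; vc=[6,8]
#6 0x21→b8/s0 VC-HIT; vc=[6,2]
#7 0xa→b2/s0 VC-HIT; vc=[6,8]
#8 0x23→b8/s0 VC-HIT; vc=[6,2]
#9 0x19→b6/s0 VC-HIT; vc=[8,2]
#10 0x8→b2/s0 VC-HIT; vc=[8,6]
#11 0x1a→b6/s0 VC-HIT; vc=[8,2]
#12 0x23→b8/s0 VC-HIT; vc=[6,2]
#13 0x1a→b6/s0 VC-HIT; vc=[8,2]
#14 0x20→b8/s0 VC-HIT; vc=[6,2]
#15 0x9→b2/s0 VC-HIT; vc=[6,8]

OUTCOME = VC-HIT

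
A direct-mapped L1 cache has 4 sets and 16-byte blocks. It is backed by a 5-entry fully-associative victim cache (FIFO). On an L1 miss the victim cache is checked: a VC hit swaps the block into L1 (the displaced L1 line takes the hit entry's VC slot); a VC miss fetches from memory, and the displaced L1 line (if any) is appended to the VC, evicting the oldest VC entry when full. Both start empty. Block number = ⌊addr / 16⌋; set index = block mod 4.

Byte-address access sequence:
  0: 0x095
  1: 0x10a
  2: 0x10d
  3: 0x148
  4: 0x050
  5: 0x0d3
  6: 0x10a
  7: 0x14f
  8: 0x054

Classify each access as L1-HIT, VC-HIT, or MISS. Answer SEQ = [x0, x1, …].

SEQ = [MISS, MISS, L1-HIT, MISS, MISS, MISS, VC-HIT, VC-HIT, VC-HIT]

#0 0x95→b9/s1 MISS; vc=[]
#1 0x10a→b16/s0 MISS; vc=[]
#2 0x10d→b16/s0 L1-HIT; vc=[]
#3 0x148→b20/s0 MISS; vc=[16]
#4 0x50→b5/s1 MISS; vc=[16,9]
#5 0xd3→b13/s1 MISS; vc=[16,9,5]
#6 0x10a→b16/s0 VC-HIT; vc=[20,9,5]
#7 0x14f→b20/s0 VC-HIT; vc=[16,9,5]
#8 0x54→b5/s1 VC-HIT; vc=[16,9,13]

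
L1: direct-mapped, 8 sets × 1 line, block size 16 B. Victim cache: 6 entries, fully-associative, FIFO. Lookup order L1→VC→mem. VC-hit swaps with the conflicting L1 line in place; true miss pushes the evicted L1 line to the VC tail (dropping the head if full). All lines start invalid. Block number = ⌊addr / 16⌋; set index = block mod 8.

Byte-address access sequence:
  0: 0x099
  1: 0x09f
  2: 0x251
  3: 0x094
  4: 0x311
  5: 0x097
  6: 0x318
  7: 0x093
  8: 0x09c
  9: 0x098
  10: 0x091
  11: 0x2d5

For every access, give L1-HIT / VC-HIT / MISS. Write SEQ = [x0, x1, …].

  [0] addr=0x99 blk=9 s=1: MISS | VC []
  [1] addr=0x9f blk=9 s=1: L1-HIT | VC []
  [2] addr=0x251 blk=37 s=5: MISS | VC []
  [3] addr=0x94 blk=9 s=1: L1-HIT | VC []
  [4] addr=0x311 blk=49 s=1: MISS | VC [9]
  [5] addr=0x97 blk=9 s=1: VC-HIT | VC [49]
  [6] addr=0x318 blk=49 s=1: VC-HIT | VC [9]
  [7] addr=0x93 blk=9 s=1: VC-HIT | VC [49]
  [8] addr=0x9c blk=9 s=1: L1-HIT | VC [49]
  [9] addr=0x98 blk=9 s=1: L1-HIT | VC [49]
  [10] addr=0x91 blk=9 s=1: L1-HIT | VC [49]
  [11] addr=0x2d5 blk=45 s=5: MISS | VC [49, 37]

SEQ = [MISS, L1-HIT, MISS, L1-HIT, MISS, VC-HIT, VC-HIT, VC-HIT, L1-HIT, L1-HIT, L1-HIT, MISS]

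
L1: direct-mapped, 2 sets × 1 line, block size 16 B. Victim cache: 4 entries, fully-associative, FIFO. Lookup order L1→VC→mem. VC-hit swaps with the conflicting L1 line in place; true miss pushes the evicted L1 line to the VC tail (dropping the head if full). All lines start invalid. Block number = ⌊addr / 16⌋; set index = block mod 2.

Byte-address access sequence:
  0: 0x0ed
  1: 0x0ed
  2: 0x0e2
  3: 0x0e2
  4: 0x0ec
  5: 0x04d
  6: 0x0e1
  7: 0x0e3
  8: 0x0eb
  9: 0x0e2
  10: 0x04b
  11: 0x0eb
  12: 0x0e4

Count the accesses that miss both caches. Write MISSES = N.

MISSES = 2

  [0] addr=0xed blk=14 s=0: MISS | VC []
  [1] addr=0xed blk=14 s=0: L1-HIT | VC []
  [2] addr=0xe2 blk=14 s=0: L1-HIT | VC []
  [3] addr=0xe2 blk=14 s=0: L1-HIT | VC []
  [4] addr=0xec blk=14 s=0: L1-HIT | VC []
  [5] addr=0x4d blk=4 s=0: MISS | VC [14]
  [6] addr=0xe1 blk=14 s=0: VC-HIT | VC [4]
  [7] addr=0xe3 blk=14 s=0: L1-HIT | VC [4]
  [8] addr=0xeb blk=14 s=0: L1-HIT | VC [4]
  [9] addr=0xe2 blk=14 s=0: L1-HIT | VC [4]
  [10] addr=0x4b blk=4 s=0: VC-HIT | VC [14]
  [11] addr=0xeb blk=14 s=0: VC-HIT | VC [4]
  [12] addr=0xe4 blk=14 s=0: L1-HIT | VC [4]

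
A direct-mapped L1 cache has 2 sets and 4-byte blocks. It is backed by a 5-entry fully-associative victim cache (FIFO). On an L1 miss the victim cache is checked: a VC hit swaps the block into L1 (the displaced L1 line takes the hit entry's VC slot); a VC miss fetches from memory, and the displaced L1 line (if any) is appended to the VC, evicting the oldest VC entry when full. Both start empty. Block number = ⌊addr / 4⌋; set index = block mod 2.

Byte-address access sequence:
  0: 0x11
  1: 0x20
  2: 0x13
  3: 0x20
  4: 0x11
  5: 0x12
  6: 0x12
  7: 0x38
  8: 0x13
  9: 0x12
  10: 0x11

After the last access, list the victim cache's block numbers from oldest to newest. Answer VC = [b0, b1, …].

VC = [8, 14]

  [0] addr=0x11 blk=4 s=0: MISS | VC []
  [1] addr=0x20 blk=8 s=0: MISS | VC [4]
  [2] addr=0x13 blk=4 s=0: VC-HIT | VC [8]
  [3] addr=0x20 blk=8 s=0: VC-HIT | VC [4]
  [4] addr=0x11 blk=4 s=0: VC-HIT | VC [8]
  [5] addr=0x12 blk=4 s=0: L1-HIT | VC [8]
  [6] addr=0x12 blk=4 s=0: L1-HIT | VC [8]
  [7] addr=0x38 blk=14 s=0: MISS | VC [8, 4]
  [8] addr=0x13 blk=4 s=0: VC-HIT | VC [8, 14]
  [9] addr=0x12 blk=4 s=0: L1-HIT | VC [8, 14]
  [10] addr=0x11 blk=4 s=0: L1-HIT | VC [8, 14]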